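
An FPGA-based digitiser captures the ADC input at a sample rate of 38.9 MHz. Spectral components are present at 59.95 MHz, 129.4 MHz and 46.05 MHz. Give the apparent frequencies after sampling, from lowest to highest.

fs/2 = 19.45 MHz.
59.95 MHz mod fs = 21.05 MHz.
21.05 MHz > fs/2 = 19.45 MHz, folds to fs − 21.05 MHz = 17.85 MHz.
129.4 MHz mod fs = 12.7 MHz.
12.7 MHz ≤ fs/2 = 19.45 MHz, appears at 12.7 MHz.
46.05 MHz mod fs = 7.15 MHz.
7.15 MHz ≤ fs/2 = 19.45 MHz, appears at 7.15 MHz.
Distinct values: {7.15 MHz, 12.7 MHz, 17.85 MHz}.

7.15 MHz, 12.7 MHz, 17.85 MHz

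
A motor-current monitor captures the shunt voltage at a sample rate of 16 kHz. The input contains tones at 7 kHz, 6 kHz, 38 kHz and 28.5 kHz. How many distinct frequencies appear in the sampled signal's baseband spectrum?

fs/2 = 8 kHz.
7 kHz ≤ fs/2 = 8 kHz, passes unchanged.
6 kHz ≤ fs/2 = 8 kHz, passes unchanged.
38 kHz mod fs = 6 kHz.
6 kHz ≤ fs/2 = 8 kHz, appears at 6 kHz.
28.5 kHz mod fs = 12.5 kHz.
12.5 kHz > fs/2 = 8 kHz, folds to fs − 12.5 kHz = 3.5 kHz.
Distinct values: {3.5 kHz, 6 kHz, 7 kHz} → 3.

3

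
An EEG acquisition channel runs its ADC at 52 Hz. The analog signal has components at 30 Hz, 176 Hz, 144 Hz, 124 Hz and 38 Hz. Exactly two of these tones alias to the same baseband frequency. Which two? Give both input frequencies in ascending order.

fs/2 = 26 Hz.
30 Hz > fs/2 = 26 Hz, folds to fs − 30 Hz = 22 Hz.
176 Hz mod fs = 20 Hz.
20 Hz ≤ fs/2 = 26 Hz, appears at 20 Hz.
144 Hz mod fs = 40 Hz.
40 Hz > fs/2 = 26 Hz, folds to fs − 40 Hz = 12 Hz.
124 Hz mod fs = 20 Hz.
20 Hz ≤ fs/2 = 26 Hz, appears at 20 Hz.
38 Hz > fs/2 = 26 Hz, folds to fs − 38 Hz = 14 Hz.
124 Hz and 176 Hz both map to 20 Hz.

124 Hz, 176 Hz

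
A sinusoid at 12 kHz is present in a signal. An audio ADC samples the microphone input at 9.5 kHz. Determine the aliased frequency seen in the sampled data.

2.5 kHz

12 kHz mod fs = 2.5 kHz.
2.5 kHz ≤ fs/2 = 4.75 kHz, appears at 2.5 kHz.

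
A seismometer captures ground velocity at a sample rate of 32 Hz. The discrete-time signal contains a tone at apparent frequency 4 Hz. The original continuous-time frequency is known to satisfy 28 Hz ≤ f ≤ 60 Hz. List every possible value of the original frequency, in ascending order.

Frequencies that alias to 4 Hz are k·fs ± 4 Hz for integer k ≥ 0.
k=0: 4 Hz.
k=1: 28 Hz, 36 Hz.
k=2: 60 Hz, 68 Hz.
k=3: 92 Hz, 100 Hz.
Within [28 Hz, 60 Hz]: 28 Hz, 36 Hz, 60 Hz.

28 Hz, 36 Hz, 60 Hz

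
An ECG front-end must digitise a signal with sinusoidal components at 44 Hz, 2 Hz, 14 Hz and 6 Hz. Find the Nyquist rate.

Highest-frequency component: 44 Hz.
Nyquist rate = 2 × 44 Hz = 88 Hz.

88 Hz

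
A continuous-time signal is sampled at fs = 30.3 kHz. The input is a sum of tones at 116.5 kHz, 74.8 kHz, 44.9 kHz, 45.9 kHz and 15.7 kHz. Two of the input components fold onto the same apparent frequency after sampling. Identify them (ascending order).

fs/2 = 15.15 kHz.
116.5 kHz mod fs = 25.6 kHz.
25.6 kHz > fs/2 = 15.15 kHz, folds to fs − 25.6 kHz = 4.7 kHz.
74.8 kHz mod fs = 14.2 kHz.
14.2 kHz ≤ fs/2 = 15.15 kHz, appears at 14.2 kHz.
44.9 kHz mod fs = 14.6 kHz.
14.6 kHz ≤ fs/2 = 15.15 kHz, appears at 14.6 kHz.
45.9 kHz mod fs = 15.6 kHz.
15.6 kHz > fs/2 = 15.15 kHz, folds to fs − 15.6 kHz = 14.7 kHz.
15.7 kHz > fs/2 = 15.15 kHz, folds to fs − 15.7 kHz = 14.6 kHz.
15.7 kHz and 44.9 kHz both map to 14.6 kHz.

15.7 kHz, 44.9 kHz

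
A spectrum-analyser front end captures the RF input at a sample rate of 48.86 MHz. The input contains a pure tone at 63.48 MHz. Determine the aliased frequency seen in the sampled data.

14.62 MHz

63.48 MHz mod fs = 14.62 MHz.
14.62 MHz ≤ fs/2 = 24.43 MHz, appears at 14.62 MHz.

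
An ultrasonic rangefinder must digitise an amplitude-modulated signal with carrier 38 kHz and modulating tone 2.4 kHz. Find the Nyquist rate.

AM sidebands sit at fc ± fm = 35.6 kHz and 40.4 kHz.
Highest-frequency component: 40.4 kHz.
Nyquist rate = 2 × 40.4 kHz = 80.8 kHz.

80.8 kHz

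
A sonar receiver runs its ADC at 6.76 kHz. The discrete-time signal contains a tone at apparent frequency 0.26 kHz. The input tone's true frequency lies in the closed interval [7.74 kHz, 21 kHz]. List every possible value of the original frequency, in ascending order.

Frequencies that alias to 0.26 kHz are k·fs ± 0.26 kHz for integer k ≥ 0.
k=0: 0.26 kHz.
k=1: 6.5 kHz, 7.02 kHz.
k=2: 13.26 kHz, 13.78 kHz.
k=3: 20.02 kHz, 20.54 kHz.
k=4: 26.78 kHz, 27.3 kHz.
Within [7.74 kHz, 21 kHz]: 13.26 kHz, 13.78 kHz, 20.02 kHz, 20.54 kHz.

13.26 kHz, 13.78 kHz, 20.02 kHz, 20.54 kHz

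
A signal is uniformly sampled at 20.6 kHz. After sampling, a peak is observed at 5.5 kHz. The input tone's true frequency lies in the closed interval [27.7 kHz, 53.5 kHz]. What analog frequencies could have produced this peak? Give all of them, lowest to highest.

35.7 kHz, 46.7 kHz

Frequencies that alias to 5.5 kHz are k·fs ± 5.5 kHz for integer k ≥ 0.
k=0: 5.5 kHz.
k=1: 15.1 kHz, 26.1 kHz.
k=2: 35.7 kHz, 46.7 kHz.
k=3: 56.3 kHz, 67.3 kHz.
Within [27.7 kHz, 53.5 kHz]: 35.7 kHz, 46.7 kHz.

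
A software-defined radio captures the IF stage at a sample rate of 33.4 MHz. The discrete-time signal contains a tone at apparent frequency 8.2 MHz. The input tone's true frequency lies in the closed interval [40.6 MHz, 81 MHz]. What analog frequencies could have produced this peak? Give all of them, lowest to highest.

Frequencies that alias to 8.2 MHz are k·fs ± 8.2 MHz for integer k ≥ 0.
k=0: 8.2 MHz.
k=1: 25.2 MHz, 41.6 MHz.
k=2: 58.6 MHz, 75 MHz.
k=3: 92 MHz, 108.4 MHz.
Within [40.6 MHz, 81 MHz]: 41.6 MHz, 58.6 MHz, 75 MHz.

41.6 MHz, 58.6 MHz, 75 MHz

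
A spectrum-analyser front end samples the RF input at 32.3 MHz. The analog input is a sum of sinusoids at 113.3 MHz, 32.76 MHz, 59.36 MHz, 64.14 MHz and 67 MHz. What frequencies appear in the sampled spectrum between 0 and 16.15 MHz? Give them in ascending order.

0.46 MHz, 2.4 MHz, 5.24 MHz, 15.9 MHz

fs/2 = 16.15 MHz.
113.3 MHz mod fs = 16.4 MHz.
16.4 MHz > fs/2 = 16.15 MHz, folds to fs − 16.4 MHz = 15.9 MHz.
32.76 MHz mod fs = 0.46 MHz.
0.46 MHz ≤ fs/2 = 16.15 MHz, appears at 0.46 MHz.
59.36 MHz mod fs = 27.06 MHz.
27.06 MHz > fs/2 = 16.15 MHz, folds to fs − 27.06 MHz = 5.24 MHz.
64.14 MHz mod fs = 31.84 MHz.
31.84 MHz > fs/2 = 16.15 MHz, folds to fs − 31.84 MHz = 0.46 MHz.
67 MHz mod fs = 2.4 MHz.
2.4 MHz ≤ fs/2 = 16.15 MHz, appears at 2.4 MHz.
Distinct values: {0.46 MHz, 2.4 MHz, 5.24 MHz, 15.9 MHz}.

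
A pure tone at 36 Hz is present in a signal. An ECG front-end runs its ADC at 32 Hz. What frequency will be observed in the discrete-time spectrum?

36 Hz mod fs = 4 Hz.
4 Hz ≤ fs/2 = 16 Hz, appears at 4 Hz.

4 Hz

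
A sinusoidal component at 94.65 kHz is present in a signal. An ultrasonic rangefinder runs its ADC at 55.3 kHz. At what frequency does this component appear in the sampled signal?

15.95 kHz

94.65 kHz mod fs = 39.35 kHz.
39.35 kHz > fs/2 = 27.65 kHz, folds to fs − 39.35 kHz = 15.95 kHz.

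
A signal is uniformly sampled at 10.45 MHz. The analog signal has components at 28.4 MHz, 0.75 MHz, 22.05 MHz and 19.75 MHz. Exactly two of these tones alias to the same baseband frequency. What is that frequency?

fs/2 = 5.225 MHz.
28.4 MHz mod fs = 7.5 MHz.
7.5 MHz > fs/2 = 5.225 MHz, folds to fs − 7.5 MHz = 2.95 MHz.
0.75 MHz ≤ fs/2 = 5.225 MHz, passes unchanged.
22.05 MHz mod fs = 1.15 MHz.
1.15 MHz ≤ fs/2 = 5.225 MHz, appears at 1.15 MHz.
19.75 MHz mod fs = 9.3 MHz.
9.3 MHz > fs/2 = 5.225 MHz, folds to fs − 9.3 MHz = 1.15 MHz.
19.75 MHz and 22.05 MHz both map to 1.15 MHz.

1.15 MHz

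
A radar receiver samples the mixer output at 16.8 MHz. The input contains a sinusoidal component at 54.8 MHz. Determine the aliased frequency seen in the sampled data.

54.8 MHz mod fs = 4.4 MHz.
4.4 MHz ≤ fs/2 = 8.4 MHz, appears at 4.4 MHz.

4.4 MHz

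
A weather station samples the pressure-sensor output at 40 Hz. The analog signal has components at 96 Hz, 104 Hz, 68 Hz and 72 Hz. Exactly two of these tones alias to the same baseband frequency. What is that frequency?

16 Hz

fs/2 = 20 Hz.
96 Hz mod fs = 16 Hz.
16 Hz ≤ fs/2 = 20 Hz, appears at 16 Hz.
104 Hz mod fs = 24 Hz.
24 Hz > fs/2 = 20 Hz, folds to fs − 24 Hz = 16 Hz.
68 Hz mod fs = 28 Hz.
28 Hz > fs/2 = 20 Hz, folds to fs − 28 Hz = 12 Hz.
72 Hz mod fs = 32 Hz.
32 Hz > fs/2 = 20 Hz, folds to fs − 32 Hz = 8 Hz.
96 Hz and 104 Hz both map to 16 Hz.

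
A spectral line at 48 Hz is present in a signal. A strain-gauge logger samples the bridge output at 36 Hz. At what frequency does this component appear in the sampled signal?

48 Hz mod fs = 12 Hz.
12 Hz ≤ fs/2 = 18 Hz, appears at 12 Hz.

12 Hz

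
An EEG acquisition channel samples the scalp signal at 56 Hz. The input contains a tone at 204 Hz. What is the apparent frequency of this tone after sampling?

204 Hz mod fs = 36 Hz.
36 Hz > fs/2 = 28 Hz, folds to fs − 36 Hz = 20 Hz.

20 Hz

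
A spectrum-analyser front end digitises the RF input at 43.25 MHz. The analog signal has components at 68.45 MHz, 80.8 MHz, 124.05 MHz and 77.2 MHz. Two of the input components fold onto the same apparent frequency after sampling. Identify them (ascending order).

80.8 MHz, 124.05 MHz

fs/2 = 21.625 MHz.
68.45 MHz mod fs = 25.2 MHz.
25.2 MHz > fs/2 = 21.625 MHz, folds to fs − 25.2 MHz = 18.05 MHz.
80.8 MHz mod fs = 37.55 MHz.
37.55 MHz > fs/2 = 21.625 MHz, folds to fs − 37.55 MHz = 5.7 MHz.
124.05 MHz mod fs = 37.55 MHz.
37.55 MHz > fs/2 = 21.625 MHz, folds to fs − 37.55 MHz = 5.7 MHz.
77.2 MHz mod fs = 33.95 MHz.
33.95 MHz > fs/2 = 21.625 MHz, folds to fs − 33.95 MHz = 9.3 MHz.
80.8 MHz and 124.05 MHz both map to 5.7 MHz.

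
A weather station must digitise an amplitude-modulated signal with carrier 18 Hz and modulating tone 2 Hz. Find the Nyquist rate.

AM sidebands sit at fc ± fm = 16 Hz and 20 Hz.
Highest-frequency component: 20 Hz.
Nyquist rate = 2 × 20 Hz = 40 Hz.

40 Hz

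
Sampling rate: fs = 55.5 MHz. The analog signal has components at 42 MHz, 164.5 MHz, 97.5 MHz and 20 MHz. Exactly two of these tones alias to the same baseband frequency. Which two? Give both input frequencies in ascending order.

fs/2 = 27.75 MHz.
42 MHz > fs/2 = 27.75 MHz, folds to fs − 42 MHz = 13.5 MHz.
164.5 MHz mod fs = 53.5 MHz.
53.5 MHz > fs/2 = 27.75 MHz, folds to fs − 53.5 MHz = 2 MHz.
97.5 MHz mod fs = 42 MHz.
42 MHz > fs/2 = 27.75 MHz, folds to fs − 42 MHz = 13.5 MHz.
20 MHz ≤ fs/2 = 27.75 MHz, passes unchanged.
42 MHz and 97.5 MHz both map to 13.5 MHz.

42 MHz, 97.5 MHz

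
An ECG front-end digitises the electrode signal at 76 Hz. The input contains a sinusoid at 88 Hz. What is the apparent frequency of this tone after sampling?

12 Hz

88 Hz mod fs = 12 Hz.
12 Hz ≤ fs/2 = 38 Hz, appears at 12 Hz.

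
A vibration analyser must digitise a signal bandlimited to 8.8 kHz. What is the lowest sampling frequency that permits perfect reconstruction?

17.6 kHz

Nyquist rate = 2 × 8.8 kHz = 17.6 kHz.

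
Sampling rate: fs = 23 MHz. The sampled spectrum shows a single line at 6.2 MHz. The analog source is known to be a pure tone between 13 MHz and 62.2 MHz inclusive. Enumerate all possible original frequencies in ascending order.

16.8 MHz, 29.2 MHz, 39.8 MHz, 52.2 MHz

Frequencies that alias to 6.2 MHz are k·fs ± 6.2 MHz for integer k ≥ 0.
k=0: 6.2 MHz.
k=1: 16.8 MHz, 29.2 MHz.
k=2: 39.8 MHz, 52.2 MHz.
k=3: 62.8 MHz, 75.2 MHz.
Within [13 MHz, 62.2 MHz]: 16.8 MHz, 29.2 MHz, 39.8 MHz, 52.2 MHz.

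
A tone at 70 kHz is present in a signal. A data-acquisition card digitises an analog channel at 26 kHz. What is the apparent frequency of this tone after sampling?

8 kHz

70 kHz mod fs = 18 kHz.
18 kHz > fs/2 = 13 kHz, folds to fs − 18 kHz = 8 kHz.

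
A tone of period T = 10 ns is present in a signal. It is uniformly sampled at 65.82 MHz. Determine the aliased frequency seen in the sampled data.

T = 10 ns → f = 1/T = 100 MHz.
100 MHz mod fs = 34.18 MHz.
34.18 MHz > fs/2 = 32.91 MHz, folds to fs − 34.18 MHz = 31.64 MHz.

31.64 MHz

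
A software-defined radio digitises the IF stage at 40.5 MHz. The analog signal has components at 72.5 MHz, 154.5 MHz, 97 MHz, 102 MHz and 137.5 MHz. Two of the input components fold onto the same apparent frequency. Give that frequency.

16 MHz

fs/2 = 20.25 MHz.
72.5 MHz mod fs = 32 MHz.
32 MHz > fs/2 = 20.25 MHz, folds to fs − 32 MHz = 8.5 MHz.
154.5 MHz mod fs = 33 MHz.
33 MHz > fs/2 = 20.25 MHz, folds to fs − 33 MHz = 7.5 MHz.
97 MHz mod fs = 16 MHz.
16 MHz ≤ fs/2 = 20.25 MHz, appears at 16 MHz.
102 MHz mod fs = 21 MHz.
21 MHz > fs/2 = 20.25 MHz, folds to fs − 21 MHz = 19.5 MHz.
137.5 MHz mod fs = 16 MHz.
16 MHz ≤ fs/2 = 20.25 MHz, appears at 16 MHz.
97 MHz and 137.5 MHz both map to 16 MHz.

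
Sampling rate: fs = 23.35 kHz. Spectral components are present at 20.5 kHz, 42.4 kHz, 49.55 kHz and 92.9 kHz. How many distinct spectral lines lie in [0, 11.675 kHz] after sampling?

fs/2 = 11.675 kHz.
20.5 kHz > fs/2 = 11.675 kHz, folds to fs − 20.5 kHz = 2.85 kHz.
42.4 kHz mod fs = 19.05 kHz.
19.05 kHz > fs/2 = 11.675 kHz, folds to fs − 19.05 kHz = 4.3 kHz.
49.55 kHz mod fs = 2.85 kHz.
2.85 kHz ≤ fs/2 = 11.675 kHz, appears at 2.85 kHz.
92.9 kHz mod fs = 22.85 kHz.
22.85 kHz > fs/2 = 11.675 kHz, folds to fs − 22.85 kHz = 0.5 kHz.
Distinct values: {0.5 kHz, 2.85 kHz, 4.3 kHz} → 3.

3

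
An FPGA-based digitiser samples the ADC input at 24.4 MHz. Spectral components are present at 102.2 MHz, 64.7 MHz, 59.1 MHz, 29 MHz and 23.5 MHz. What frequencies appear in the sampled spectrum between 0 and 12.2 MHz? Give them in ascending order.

0.9 MHz, 4.6 MHz, 8.5 MHz, 10.3 MHz

fs/2 = 12.2 MHz.
102.2 MHz mod fs = 4.6 MHz.
4.6 MHz ≤ fs/2 = 12.2 MHz, appears at 4.6 MHz.
64.7 MHz mod fs = 15.9 MHz.
15.9 MHz > fs/2 = 12.2 MHz, folds to fs − 15.9 MHz = 8.5 MHz.
59.1 MHz mod fs = 10.3 MHz.
10.3 MHz ≤ fs/2 = 12.2 MHz, appears at 10.3 MHz.
29 MHz mod fs = 4.6 MHz.
4.6 MHz ≤ fs/2 = 12.2 MHz, appears at 4.6 MHz.
23.5 MHz > fs/2 = 12.2 MHz, folds to fs − 23.5 MHz = 0.9 MHz.
Distinct values: {0.9 MHz, 4.6 MHz, 8.5 MHz, 10.3 MHz}.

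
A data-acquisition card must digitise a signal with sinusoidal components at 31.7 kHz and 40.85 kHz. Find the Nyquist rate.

Highest-frequency component: 40.85 kHz.
Nyquist rate = 2 × 40.85 kHz = 81.7 kHz.

81.7 kHz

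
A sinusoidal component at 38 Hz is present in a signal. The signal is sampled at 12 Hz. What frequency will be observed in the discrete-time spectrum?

2 Hz

38 Hz mod fs = 2 Hz.
2 Hz ≤ fs/2 = 6 Hz, appears at 2 Hz.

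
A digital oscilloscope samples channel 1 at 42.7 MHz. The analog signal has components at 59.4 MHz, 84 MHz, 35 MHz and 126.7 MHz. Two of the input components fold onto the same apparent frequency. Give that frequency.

1.4 MHz

fs/2 = 21.35 MHz.
59.4 MHz mod fs = 16.7 MHz.
16.7 MHz ≤ fs/2 = 21.35 MHz, appears at 16.7 MHz.
84 MHz mod fs = 41.3 MHz.
41.3 MHz > fs/2 = 21.35 MHz, folds to fs − 41.3 MHz = 1.4 MHz.
35 MHz > fs/2 = 21.35 MHz, folds to fs − 35 MHz = 7.7 MHz.
126.7 MHz mod fs = 41.3 MHz.
41.3 MHz > fs/2 = 21.35 MHz, folds to fs − 41.3 MHz = 1.4 MHz.
84 MHz and 126.7 MHz both map to 1.4 MHz.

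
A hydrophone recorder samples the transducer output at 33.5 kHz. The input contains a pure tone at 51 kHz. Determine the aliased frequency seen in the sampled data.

16 kHz

51 kHz mod fs = 17.5 kHz.
17.5 kHz > fs/2 = 16.75 kHz, folds to fs − 17.5 kHz = 16 kHz.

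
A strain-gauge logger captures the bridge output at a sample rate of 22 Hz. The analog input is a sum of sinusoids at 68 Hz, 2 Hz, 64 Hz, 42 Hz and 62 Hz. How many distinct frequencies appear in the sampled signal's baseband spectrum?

2

fs/2 = 11 Hz.
68 Hz mod fs = 2 Hz.
2 Hz ≤ fs/2 = 11 Hz, appears at 2 Hz.
2 Hz ≤ fs/2 = 11 Hz, passes unchanged.
64 Hz mod fs = 20 Hz.
20 Hz > fs/2 = 11 Hz, folds to fs − 20 Hz = 2 Hz.
42 Hz mod fs = 20 Hz.
20 Hz > fs/2 = 11 Hz, folds to fs − 20 Hz = 2 Hz.
62 Hz mod fs = 18 Hz.
18 Hz > fs/2 = 11 Hz, folds to fs − 18 Hz = 4 Hz.
Distinct values: {2 Hz, 4 Hz} → 2.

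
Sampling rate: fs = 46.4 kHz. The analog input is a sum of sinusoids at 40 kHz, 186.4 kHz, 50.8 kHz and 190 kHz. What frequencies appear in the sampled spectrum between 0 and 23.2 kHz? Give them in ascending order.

0.8 kHz, 4.4 kHz, 6.4 kHz

fs/2 = 23.2 kHz.
40 kHz > fs/2 = 23.2 kHz, folds to fs − 40 kHz = 6.4 kHz.
186.4 kHz mod fs = 0.8 kHz.
0.8 kHz ≤ fs/2 = 23.2 kHz, appears at 0.8 kHz.
50.8 kHz mod fs = 4.4 kHz.
4.4 kHz ≤ fs/2 = 23.2 kHz, appears at 4.4 kHz.
190 kHz mod fs = 4.4 kHz.
4.4 kHz ≤ fs/2 = 23.2 kHz, appears at 4.4 kHz.
Distinct values: {0.8 kHz, 4.4 kHz, 6.4 kHz}.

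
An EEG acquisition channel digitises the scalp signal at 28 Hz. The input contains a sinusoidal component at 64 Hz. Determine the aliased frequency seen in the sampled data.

8 Hz

64 Hz mod fs = 8 Hz.
8 Hz ≤ fs/2 = 14 Hz, appears at 8 Hz.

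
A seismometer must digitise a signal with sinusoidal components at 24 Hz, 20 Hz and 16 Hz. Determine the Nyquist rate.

Highest-frequency component: 24 Hz.
Nyquist rate = 2 × 24 Hz = 48 Hz.

48 Hz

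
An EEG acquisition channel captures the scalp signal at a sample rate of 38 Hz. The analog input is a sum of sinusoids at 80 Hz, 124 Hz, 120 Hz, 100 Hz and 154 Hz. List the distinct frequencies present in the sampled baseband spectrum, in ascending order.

2 Hz, 4 Hz, 6 Hz, 10 Hz, 14 Hz

fs/2 = 19 Hz.
80 Hz mod fs = 4 Hz.
4 Hz ≤ fs/2 = 19 Hz, appears at 4 Hz.
124 Hz mod fs = 10 Hz.
10 Hz ≤ fs/2 = 19 Hz, appears at 10 Hz.
120 Hz mod fs = 6 Hz.
6 Hz ≤ fs/2 = 19 Hz, appears at 6 Hz.
100 Hz mod fs = 24 Hz.
24 Hz > fs/2 = 19 Hz, folds to fs − 24 Hz = 14 Hz.
154 Hz mod fs = 2 Hz.
2 Hz ≤ fs/2 = 19 Hz, appears at 2 Hz.
Distinct values: {2 Hz, 4 Hz, 6 Hz, 10 Hz, 14 Hz}.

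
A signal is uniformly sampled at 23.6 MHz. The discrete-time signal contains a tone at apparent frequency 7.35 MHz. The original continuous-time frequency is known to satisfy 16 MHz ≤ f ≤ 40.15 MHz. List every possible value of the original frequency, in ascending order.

Frequencies that alias to 7.35 MHz are k·fs ± 7.35 MHz for integer k ≥ 0.
k=0: 7.35 MHz.
k=1: 16.25 MHz, 30.95 MHz.
k=2: 39.85 MHz, 54.55 MHz.
k=3: 63.45 MHz, 78.15 MHz.
Within [16 MHz, 40.15 MHz]: 16.25 MHz, 30.95 MHz, 39.85 MHz.

16.25 MHz, 30.95 MHz, 39.85 MHz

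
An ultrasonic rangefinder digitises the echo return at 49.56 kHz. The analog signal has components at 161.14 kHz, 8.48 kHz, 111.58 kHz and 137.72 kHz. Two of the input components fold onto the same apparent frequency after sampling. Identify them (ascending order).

fs/2 = 24.78 kHz.
161.14 kHz mod fs = 12.46 kHz.
12.46 kHz ≤ fs/2 = 24.78 kHz, appears at 12.46 kHz.
8.48 kHz ≤ fs/2 = 24.78 kHz, passes unchanged.
111.58 kHz mod fs = 12.46 kHz.
12.46 kHz ≤ fs/2 = 24.78 kHz, appears at 12.46 kHz.
137.72 kHz mod fs = 38.6 kHz.
38.6 kHz > fs/2 = 24.78 kHz, folds to fs − 38.6 kHz = 10.96 kHz.
111.58 kHz and 161.14 kHz both map to 12.46 kHz.

111.58 kHz, 161.14 kHz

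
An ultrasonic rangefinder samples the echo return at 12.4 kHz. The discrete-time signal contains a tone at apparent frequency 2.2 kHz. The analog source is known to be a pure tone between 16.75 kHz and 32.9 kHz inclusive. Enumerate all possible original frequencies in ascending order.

22.6 kHz, 27 kHz

Frequencies that alias to 2.2 kHz are k·fs ± 2.2 kHz for integer k ≥ 0.
k=0: 2.2 kHz.
k=1: 10.2 kHz, 14.6 kHz.
k=2: 22.6 kHz, 27 kHz.
k=3: 35 kHz, 39.4 kHz.
Within [16.75 kHz, 32.9 kHz]: 22.6 kHz, 27 kHz.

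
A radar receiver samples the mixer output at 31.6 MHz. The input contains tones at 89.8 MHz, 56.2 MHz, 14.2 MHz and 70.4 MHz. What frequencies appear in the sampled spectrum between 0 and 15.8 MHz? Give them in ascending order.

fs/2 = 15.8 MHz.
89.8 MHz mod fs = 26.6 MHz.
26.6 MHz > fs/2 = 15.8 MHz, folds to fs − 26.6 MHz = 5 MHz.
56.2 MHz mod fs = 24.6 MHz.
24.6 MHz > fs/2 = 15.8 MHz, folds to fs − 24.6 MHz = 7 MHz.
14.2 MHz ≤ fs/2 = 15.8 MHz, passes unchanged.
70.4 MHz mod fs = 7.2 MHz.
7.2 MHz ≤ fs/2 = 15.8 MHz, appears at 7.2 MHz.
Distinct values: {5 MHz, 7 MHz, 7.2 MHz, 14.2 MHz}.

5 MHz, 7 MHz, 7.2 MHz, 14.2 MHz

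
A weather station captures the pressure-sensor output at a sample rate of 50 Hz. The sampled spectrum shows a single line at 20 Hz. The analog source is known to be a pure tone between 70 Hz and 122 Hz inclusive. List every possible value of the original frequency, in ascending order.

Frequencies that alias to 20 Hz are k·fs ± 20 Hz for integer k ≥ 0.
k=0: 20 Hz.
k=1: 30 Hz, 70 Hz.
k=2: 80 Hz, 120 Hz.
k=3: 130 Hz, 170 Hz.
Within [70 Hz, 122 Hz]: 70 Hz, 80 Hz, 120 Hz.

70 Hz, 80 Hz, 120 Hz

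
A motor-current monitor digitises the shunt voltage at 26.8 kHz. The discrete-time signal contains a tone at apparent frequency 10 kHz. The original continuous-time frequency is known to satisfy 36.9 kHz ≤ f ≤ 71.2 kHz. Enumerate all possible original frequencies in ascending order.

Frequencies that alias to 10 kHz are k·fs ± 10 kHz for integer k ≥ 0.
k=0: 10 kHz.
k=1: 16.8 kHz, 36.8 kHz.
k=2: 43.6 kHz, 63.6 kHz.
k=3: 70.4 kHz, 90.4 kHz.
k=4: 97.2 kHz, 117.2 kHz.
Within [36.9 kHz, 71.2 kHz]: 43.6 kHz, 63.6 kHz, 70.4 kHz.

43.6 kHz, 63.6 kHz, 70.4 kHz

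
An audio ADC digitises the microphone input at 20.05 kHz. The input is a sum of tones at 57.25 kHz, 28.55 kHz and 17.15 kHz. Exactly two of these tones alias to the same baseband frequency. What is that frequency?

fs/2 = 10.025 kHz.
57.25 kHz mod fs = 17.15 kHz.
17.15 kHz > fs/2 = 10.025 kHz, folds to fs − 17.15 kHz = 2.9 kHz.
28.55 kHz mod fs = 8.5 kHz.
8.5 kHz ≤ fs/2 = 10.025 kHz, appears at 8.5 kHz.
17.15 kHz > fs/2 = 10.025 kHz, folds to fs − 17.15 kHz = 2.9 kHz.
17.15 kHz and 57.25 kHz both map to 2.9 kHz.

2.9 kHz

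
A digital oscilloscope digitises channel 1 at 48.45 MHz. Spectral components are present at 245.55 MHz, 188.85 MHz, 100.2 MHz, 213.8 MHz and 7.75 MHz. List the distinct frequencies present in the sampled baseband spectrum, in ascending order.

3.3 MHz, 4.95 MHz, 7.75 MHz, 20 MHz

fs/2 = 24.225 MHz.
245.55 MHz mod fs = 3.3 MHz.
3.3 MHz ≤ fs/2 = 24.225 MHz, appears at 3.3 MHz.
188.85 MHz mod fs = 43.5 MHz.
43.5 MHz > fs/2 = 24.225 MHz, folds to fs − 43.5 MHz = 4.95 MHz.
100.2 MHz mod fs = 3.3 MHz.
3.3 MHz ≤ fs/2 = 24.225 MHz, appears at 3.3 MHz.
213.8 MHz mod fs = 20 MHz.
20 MHz ≤ fs/2 = 24.225 MHz, appears at 20 MHz.
7.75 MHz ≤ fs/2 = 24.225 MHz, passes unchanged.
Distinct values: {3.3 MHz, 4.95 MHz, 7.75 MHz, 20 MHz}.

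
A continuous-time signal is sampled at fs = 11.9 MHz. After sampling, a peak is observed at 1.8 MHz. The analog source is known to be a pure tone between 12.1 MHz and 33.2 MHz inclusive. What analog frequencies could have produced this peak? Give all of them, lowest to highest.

13.7 MHz, 22 MHz, 25.6 MHz

Frequencies that alias to 1.8 MHz are k·fs ± 1.8 MHz for integer k ≥ 0.
k=0: 1.8 MHz.
k=1: 10.1 MHz, 13.7 MHz.
k=2: 22 MHz, 25.6 MHz.
k=3: 33.9 MHz, 37.5 MHz.
Within [12.1 MHz, 33.2 MHz]: 13.7 MHz, 22 MHz, 25.6 MHz.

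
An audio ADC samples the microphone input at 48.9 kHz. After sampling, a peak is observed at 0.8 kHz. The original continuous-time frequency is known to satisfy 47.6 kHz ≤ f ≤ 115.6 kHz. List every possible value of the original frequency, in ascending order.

48.1 kHz, 49.7 kHz, 97 kHz, 98.6 kHz

Frequencies that alias to 0.8 kHz are k·fs ± 0.8 kHz for integer k ≥ 0.
k=0: 0.8 kHz.
k=1: 48.1 kHz, 49.7 kHz.
k=2: 97 kHz, 98.6 kHz.
k=3: 145.9 kHz, 147.5 kHz.
Within [47.6 kHz, 115.6 kHz]: 48.1 kHz, 49.7 kHz, 97 kHz, 98.6 kHz.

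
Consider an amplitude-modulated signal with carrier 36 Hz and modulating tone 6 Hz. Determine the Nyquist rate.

84 Hz

AM sidebands sit at fc ± fm = 30 Hz and 42 Hz.
Highest-frequency component: 42 Hz.
Nyquist rate = 2 × 42 Hz = 84 Hz.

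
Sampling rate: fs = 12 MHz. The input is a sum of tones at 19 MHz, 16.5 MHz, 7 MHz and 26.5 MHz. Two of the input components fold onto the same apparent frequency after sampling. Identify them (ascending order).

7 MHz, 19 MHz

fs/2 = 6 MHz.
19 MHz mod fs = 7 MHz.
7 MHz > fs/2 = 6 MHz, folds to fs − 7 MHz = 5 MHz.
16.5 MHz mod fs = 4.5 MHz.
4.5 MHz ≤ fs/2 = 6 MHz, appears at 4.5 MHz.
7 MHz > fs/2 = 6 MHz, folds to fs − 7 MHz = 5 MHz.
26.5 MHz mod fs = 2.5 MHz.
2.5 MHz ≤ fs/2 = 6 MHz, appears at 2.5 MHz.
7 MHz and 19 MHz both map to 5 MHz.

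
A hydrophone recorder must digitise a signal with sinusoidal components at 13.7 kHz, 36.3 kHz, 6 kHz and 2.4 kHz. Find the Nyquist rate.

Highest-frequency component: 36.3 kHz.
Nyquist rate = 2 × 36.3 kHz = 72.6 kHz.

72.6 kHz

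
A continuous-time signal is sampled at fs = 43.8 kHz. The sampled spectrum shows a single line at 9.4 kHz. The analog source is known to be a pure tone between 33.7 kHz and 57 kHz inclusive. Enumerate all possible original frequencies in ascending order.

Frequencies that alias to 9.4 kHz are k·fs ± 9.4 kHz for integer k ≥ 0.
k=0: 9.4 kHz.
k=1: 34.4 kHz, 53.2 kHz.
k=2: 78.2 kHz, 97 kHz.
Within [33.7 kHz, 57 kHz]: 34.4 kHz, 53.2 kHz.

34.4 kHz, 53.2 kHz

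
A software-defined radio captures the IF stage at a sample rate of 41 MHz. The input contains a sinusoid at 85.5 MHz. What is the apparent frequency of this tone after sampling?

85.5 MHz mod fs = 3.5 MHz.
3.5 MHz ≤ fs/2 = 20.5 MHz, appears at 3.5 MHz.

3.5 MHz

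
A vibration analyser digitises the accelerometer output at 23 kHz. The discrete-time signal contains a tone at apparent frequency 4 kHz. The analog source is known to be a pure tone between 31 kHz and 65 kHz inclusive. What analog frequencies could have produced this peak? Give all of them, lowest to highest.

42 kHz, 50 kHz, 65 kHz

Frequencies that alias to 4 kHz are k·fs ± 4 kHz for integer k ≥ 0.
k=0: 4 kHz.
k=1: 19 kHz, 27 kHz.
k=2: 42 kHz, 50 kHz.
k=3: 65 kHz, 73 kHz.
k=4: 88 kHz, 96 kHz.
Within [31 kHz, 65 kHz]: 42 kHz, 50 kHz, 65 kHz.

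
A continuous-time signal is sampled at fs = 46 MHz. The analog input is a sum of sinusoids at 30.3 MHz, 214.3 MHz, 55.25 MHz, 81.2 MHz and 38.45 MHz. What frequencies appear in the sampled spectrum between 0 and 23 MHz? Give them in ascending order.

7.55 MHz, 9.25 MHz, 10.8 MHz, 15.7 MHz

fs/2 = 23 MHz.
30.3 MHz > fs/2 = 23 MHz, folds to fs − 30.3 MHz = 15.7 MHz.
214.3 MHz mod fs = 30.3 MHz.
30.3 MHz > fs/2 = 23 MHz, folds to fs − 30.3 MHz = 15.7 MHz.
55.25 MHz mod fs = 9.25 MHz.
9.25 MHz ≤ fs/2 = 23 MHz, appears at 9.25 MHz.
81.2 MHz mod fs = 35.2 MHz.
35.2 MHz > fs/2 = 23 MHz, folds to fs − 35.2 MHz = 10.8 MHz.
38.45 MHz > fs/2 = 23 MHz, folds to fs − 38.45 MHz = 7.55 MHz.
Distinct values: {7.55 MHz, 9.25 MHz, 10.8 MHz, 15.7 MHz}.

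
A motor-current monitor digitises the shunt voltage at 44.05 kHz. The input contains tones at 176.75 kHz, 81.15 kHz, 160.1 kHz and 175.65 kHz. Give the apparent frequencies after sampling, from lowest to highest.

0.55 kHz, 6.95 kHz, 16.1 kHz

fs/2 = 22.025 kHz.
176.75 kHz mod fs = 0.55 kHz.
0.55 kHz ≤ fs/2 = 22.025 kHz, appears at 0.55 kHz.
81.15 kHz mod fs = 37.1 kHz.
37.1 kHz > fs/2 = 22.025 kHz, folds to fs − 37.1 kHz = 6.95 kHz.
160.1 kHz mod fs = 27.95 kHz.
27.95 kHz > fs/2 = 22.025 kHz, folds to fs − 27.95 kHz = 16.1 kHz.
175.65 kHz mod fs = 43.5 kHz.
43.5 kHz > fs/2 = 22.025 kHz, folds to fs − 43.5 kHz = 0.55 kHz.
Distinct values: {0.55 kHz, 6.95 kHz, 16.1 kHz}.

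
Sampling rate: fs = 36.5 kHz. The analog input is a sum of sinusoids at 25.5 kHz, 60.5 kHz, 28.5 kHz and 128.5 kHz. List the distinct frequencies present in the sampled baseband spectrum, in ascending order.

fs/2 = 18.25 kHz.
25.5 kHz > fs/2 = 18.25 kHz, folds to fs − 25.5 kHz = 11 kHz.
60.5 kHz mod fs = 24 kHz.
24 kHz > fs/2 = 18.25 kHz, folds to fs − 24 kHz = 12.5 kHz.
28.5 kHz > fs/2 = 18.25 kHz, folds to fs − 28.5 kHz = 8 kHz.
128.5 kHz mod fs = 19 kHz.
19 kHz > fs/2 = 18.25 kHz, folds to fs − 19 kHz = 17.5 kHz.
Distinct values: {8 kHz, 11 kHz, 12.5 kHz, 17.5 kHz}.

8 kHz, 11 kHz, 12.5 kHz, 17.5 kHz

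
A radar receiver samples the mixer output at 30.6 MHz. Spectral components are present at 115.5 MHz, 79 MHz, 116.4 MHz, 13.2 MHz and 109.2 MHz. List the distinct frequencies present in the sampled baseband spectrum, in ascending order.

6 MHz, 6.9 MHz, 12.8 MHz, 13.2 MHz

fs/2 = 15.3 MHz.
115.5 MHz mod fs = 23.7 MHz.
23.7 MHz > fs/2 = 15.3 MHz, folds to fs − 23.7 MHz = 6.9 MHz.
79 MHz mod fs = 17.8 MHz.
17.8 MHz > fs/2 = 15.3 MHz, folds to fs − 17.8 MHz = 12.8 MHz.
116.4 MHz mod fs = 24.6 MHz.
24.6 MHz > fs/2 = 15.3 MHz, folds to fs − 24.6 MHz = 6 MHz.
13.2 MHz ≤ fs/2 = 15.3 MHz, passes unchanged.
109.2 MHz mod fs = 17.4 MHz.
17.4 MHz > fs/2 = 15.3 MHz, folds to fs − 17.4 MHz = 13.2 MHz.
Distinct values: {6 MHz, 6.9 MHz, 12.8 MHz, 13.2 MHz}.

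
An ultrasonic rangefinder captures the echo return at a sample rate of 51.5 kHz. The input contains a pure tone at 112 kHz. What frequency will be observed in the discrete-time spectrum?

112 kHz mod fs = 9 kHz.
9 kHz ≤ fs/2 = 25.75 kHz, appears at 9 kHz.

9 kHz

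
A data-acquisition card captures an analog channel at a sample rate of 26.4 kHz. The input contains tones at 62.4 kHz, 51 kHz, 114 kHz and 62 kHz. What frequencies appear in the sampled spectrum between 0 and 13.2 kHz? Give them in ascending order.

fs/2 = 13.2 kHz.
62.4 kHz mod fs = 9.6 kHz.
9.6 kHz ≤ fs/2 = 13.2 kHz, appears at 9.6 kHz.
51 kHz mod fs = 24.6 kHz.
24.6 kHz > fs/2 = 13.2 kHz, folds to fs − 24.6 kHz = 1.8 kHz.
114 kHz mod fs = 8.4 kHz.
8.4 kHz ≤ fs/2 = 13.2 kHz, appears at 8.4 kHz.
62 kHz mod fs = 9.2 kHz.
9.2 kHz ≤ fs/2 = 13.2 kHz, appears at 9.2 kHz.
Distinct values: {1.8 kHz, 8.4 kHz, 9.2 kHz, 9.6 kHz}.

1.8 kHz, 8.4 kHz, 9.2 kHz, 9.6 kHz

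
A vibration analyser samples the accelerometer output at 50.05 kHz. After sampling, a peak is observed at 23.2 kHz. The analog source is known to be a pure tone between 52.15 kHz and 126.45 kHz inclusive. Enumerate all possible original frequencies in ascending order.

73.25 kHz, 76.9 kHz, 123.3 kHz

Frequencies that alias to 23.2 kHz are k·fs ± 23.2 kHz for integer k ≥ 0.
k=0: 23.2 kHz.
k=1: 26.85 kHz, 73.25 kHz.
k=2: 76.9 kHz, 123.3 kHz.
k=3: 126.95 kHz, 173.35 kHz.
Within [52.15 kHz, 126.45 kHz]: 73.25 kHz, 76.9 kHz, 123.3 kHz.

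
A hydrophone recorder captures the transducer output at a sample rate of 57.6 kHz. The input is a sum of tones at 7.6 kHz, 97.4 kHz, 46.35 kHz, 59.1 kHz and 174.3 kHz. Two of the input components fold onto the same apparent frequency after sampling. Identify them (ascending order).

fs/2 = 28.8 kHz.
7.6 kHz ≤ fs/2 = 28.8 kHz, passes unchanged.
97.4 kHz mod fs = 39.8 kHz.
39.8 kHz > fs/2 = 28.8 kHz, folds to fs − 39.8 kHz = 17.8 kHz.
46.35 kHz > fs/2 = 28.8 kHz, folds to fs − 46.35 kHz = 11.25 kHz.
59.1 kHz mod fs = 1.5 kHz.
1.5 kHz ≤ fs/2 = 28.8 kHz, appears at 1.5 kHz.
174.3 kHz mod fs = 1.5 kHz.
1.5 kHz ≤ fs/2 = 28.8 kHz, appears at 1.5 kHz.
59.1 kHz and 174.3 kHz both map to 1.5 kHz.

59.1 kHz, 174.3 kHz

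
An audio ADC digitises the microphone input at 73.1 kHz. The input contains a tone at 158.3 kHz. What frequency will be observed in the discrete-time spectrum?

12.1 kHz

158.3 kHz mod fs = 12.1 kHz.
12.1 kHz ≤ fs/2 = 36.55 kHz, appears at 12.1 kHz.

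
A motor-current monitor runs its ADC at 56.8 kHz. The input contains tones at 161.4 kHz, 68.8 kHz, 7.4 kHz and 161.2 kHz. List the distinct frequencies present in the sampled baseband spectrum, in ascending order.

fs/2 = 28.4 kHz.
161.4 kHz mod fs = 47.8 kHz.
47.8 kHz > fs/2 = 28.4 kHz, folds to fs − 47.8 kHz = 9 kHz.
68.8 kHz mod fs = 12 kHz.
12 kHz ≤ fs/2 = 28.4 kHz, appears at 12 kHz.
7.4 kHz ≤ fs/2 = 28.4 kHz, passes unchanged.
161.2 kHz mod fs = 47.6 kHz.
47.6 kHz > fs/2 = 28.4 kHz, folds to fs − 47.6 kHz = 9.2 kHz.
Distinct values: {7.4 kHz, 9 kHz, 9.2 kHz, 12 kHz}.

7.4 kHz, 9 kHz, 9.2 kHz, 12 kHz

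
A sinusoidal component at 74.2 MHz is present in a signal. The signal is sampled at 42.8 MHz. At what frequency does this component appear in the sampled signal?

11.4 MHz

74.2 MHz mod fs = 31.4 MHz.
31.4 MHz > fs/2 = 21.4 MHz, folds to fs − 31.4 MHz = 11.4 MHz.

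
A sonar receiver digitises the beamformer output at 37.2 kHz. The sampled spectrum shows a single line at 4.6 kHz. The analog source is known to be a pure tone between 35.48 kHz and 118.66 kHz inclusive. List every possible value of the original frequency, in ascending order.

Frequencies that alias to 4.6 kHz are k·fs ± 4.6 kHz for integer k ≥ 0.
k=0: 4.6 kHz.
k=1: 32.6 kHz, 41.8 kHz.
k=2: 69.8 kHz, 79 kHz.
k=3: 107 kHz, 116.2 kHz.
k=4: 144.2 kHz, 153.4 kHz.
Within [35.48 kHz, 118.66 kHz]: 41.8 kHz, 69.8 kHz, 79 kHz, 107 kHz, 116.2 kHz.

41.8 kHz, 69.8 kHz, 79 kHz, 107 kHz, 116.2 kHz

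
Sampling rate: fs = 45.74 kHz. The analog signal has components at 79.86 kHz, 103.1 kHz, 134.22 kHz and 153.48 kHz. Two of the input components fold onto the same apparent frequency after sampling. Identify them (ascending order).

79.86 kHz, 103.1 kHz

fs/2 = 22.87 kHz.
79.86 kHz mod fs = 34.12 kHz.
34.12 kHz > fs/2 = 22.87 kHz, folds to fs − 34.12 kHz = 11.62 kHz.
103.1 kHz mod fs = 11.62 kHz.
11.62 kHz ≤ fs/2 = 22.87 kHz, appears at 11.62 kHz.
134.22 kHz mod fs = 42.74 kHz.
42.74 kHz > fs/2 = 22.87 kHz, folds to fs − 42.74 kHz = 3 kHz.
153.48 kHz mod fs = 16.26 kHz.
16.26 kHz ≤ fs/2 = 22.87 kHz, appears at 16.26 kHz.
79.86 kHz and 103.1 kHz both map to 11.62 kHz.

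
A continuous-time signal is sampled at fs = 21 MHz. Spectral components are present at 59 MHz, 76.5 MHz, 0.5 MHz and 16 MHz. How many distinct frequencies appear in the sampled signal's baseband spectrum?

fs/2 = 10.5 MHz.
59 MHz mod fs = 17 MHz.
17 MHz > fs/2 = 10.5 MHz, folds to fs − 17 MHz = 4 MHz.
76.5 MHz mod fs = 13.5 MHz.
13.5 MHz > fs/2 = 10.5 MHz, folds to fs − 13.5 MHz = 7.5 MHz.
0.5 MHz ≤ fs/2 = 10.5 MHz, passes unchanged.
16 MHz > fs/2 = 10.5 MHz, folds to fs − 16 MHz = 5 MHz.
Distinct values: {0.5 MHz, 4 MHz, 5 MHz, 7.5 MHz} → 4.

4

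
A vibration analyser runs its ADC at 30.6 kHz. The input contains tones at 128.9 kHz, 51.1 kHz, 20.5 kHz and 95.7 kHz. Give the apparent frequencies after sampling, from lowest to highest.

3.9 kHz, 6.5 kHz, 10.1 kHz

fs/2 = 15.3 kHz.
128.9 kHz mod fs = 6.5 kHz.
6.5 kHz ≤ fs/2 = 15.3 kHz, appears at 6.5 kHz.
51.1 kHz mod fs = 20.5 kHz.
20.5 kHz > fs/2 = 15.3 kHz, folds to fs − 20.5 kHz = 10.1 kHz.
20.5 kHz > fs/2 = 15.3 kHz, folds to fs − 20.5 kHz = 10.1 kHz.
95.7 kHz mod fs = 3.9 kHz.
3.9 kHz ≤ fs/2 = 15.3 kHz, appears at 3.9 kHz.
Distinct values: {3.9 kHz, 6.5 kHz, 10.1 kHz}.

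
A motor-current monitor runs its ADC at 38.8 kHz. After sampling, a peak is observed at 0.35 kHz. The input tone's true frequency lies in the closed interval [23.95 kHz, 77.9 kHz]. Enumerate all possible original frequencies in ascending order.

38.45 kHz, 39.15 kHz, 77.25 kHz

Frequencies that alias to 0.35 kHz are k·fs ± 0.35 kHz for integer k ≥ 0.
k=0: 0.35 kHz.
k=1: 38.45 kHz, 39.15 kHz.
k=2: 77.25 kHz, 77.95 kHz.
k=3: 116.05 kHz, 116.75 kHz.
Within [23.95 kHz, 77.9 kHz]: 38.45 kHz, 39.15 kHz, 77.25 kHz.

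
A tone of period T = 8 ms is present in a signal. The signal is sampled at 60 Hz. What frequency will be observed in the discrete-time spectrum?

5 Hz

T = 8 ms → f = 1/T = 125 Hz.
125 Hz mod fs = 5 Hz.
5 Hz ≤ fs/2 = 30 Hz, appears at 5 Hz.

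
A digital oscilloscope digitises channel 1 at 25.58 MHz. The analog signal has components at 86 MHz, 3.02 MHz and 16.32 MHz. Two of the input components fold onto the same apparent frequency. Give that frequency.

9.26 MHz

fs/2 = 12.79 MHz.
86 MHz mod fs = 9.26 MHz.
9.26 MHz ≤ fs/2 = 12.79 MHz, appears at 9.26 MHz.
3.02 MHz ≤ fs/2 = 12.79 MHz, passes unchanged.
16.32 MHz > fs/2 = 12.79 MHz, folds to fs − 16.32 MHz = 9.26 MHz.
16.32 MHz and 86 MHz both map to 9.26 MHz.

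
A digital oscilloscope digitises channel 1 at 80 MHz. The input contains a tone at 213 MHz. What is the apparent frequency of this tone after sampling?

27 MHz

213 MHz mod fs = 53 MHz.
53 MHz > fs/2 = 40 MHz, folds to fs − 53 MHz = 27 MHz.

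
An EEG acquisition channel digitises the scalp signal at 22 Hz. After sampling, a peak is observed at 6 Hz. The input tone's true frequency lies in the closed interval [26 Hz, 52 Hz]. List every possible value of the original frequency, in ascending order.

Frequencies that alias to 6 Hz are k·fs ± 6 Hz for integer k ≥ 0.
k=0: 6 Hz.
k=1: 16 Hz, 28 Hz.
k=2: 38 Hz, 50 Hz.
k=3: 60 Hz, 72 Hz.
Within [26 Hz, 52 Hz]: 28 Hz, 38 Hz, 50 Hz.

28 Hz, 38 Hz, 50 Hz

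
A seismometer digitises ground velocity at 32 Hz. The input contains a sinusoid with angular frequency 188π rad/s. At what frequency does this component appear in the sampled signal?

ω = 188π rad/s → f = ω/(2π) = 94 Hz.
94 Hz mod fs = 30 Hz.
30 Hz > fs/2 = 16 Hz, folds to fs − 30 Hz = 2 Hz.

2 Hz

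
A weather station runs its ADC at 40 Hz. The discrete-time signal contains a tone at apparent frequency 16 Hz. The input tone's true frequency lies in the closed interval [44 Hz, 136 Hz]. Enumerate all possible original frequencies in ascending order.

56 Hz, 64 Hz, 96 Hz, 104 Hz, 136 Hz

Frequencies that alias to 16 Hz are k·fs ± 16 Hz for integer k ≥ 0.
k=0: 16 Hz.
k=1: 24 Hz, 56 Hz.
k=2: 64 Hz, 96 Hz.
k=3: 104 Hz, 136 Hz.
k=4: 144 Hz, 176 Hz.
Within [44 Hz, 136 Hz]: 56 Hz, 64 Hz, 96 Hz, 104 Hz, 136 Hz.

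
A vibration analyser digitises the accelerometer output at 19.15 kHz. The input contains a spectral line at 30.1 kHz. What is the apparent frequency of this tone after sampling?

8.2 kHz

30.1 kHz mod fs = 10.95 kHz.
10.95 kHz > fs/2 = 9.575 kHz, folds to fs − 10.95 kHz = 8.2 kHz.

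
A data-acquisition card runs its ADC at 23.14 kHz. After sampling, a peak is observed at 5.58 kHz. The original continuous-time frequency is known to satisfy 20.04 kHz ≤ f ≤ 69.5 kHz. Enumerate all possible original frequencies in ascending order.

Frequencies that alias to 5.58 kHz are k·fs ± 5.58 kHz for integer k ≥ 0.
k=0: 5.58 kHz.
k=1: 17.56 kHz, 28.72 kHz.
k=2: 40.7 kHz, 51.86 kHz.
k=3: 63.84 kHz, 75 kHz.
k=4: 86.98 kHz, 98.14 kHz.
Within [20.04 kHz, 69.5 kHz]: 28.72 kHz, 40.7 kHz, 51.86 kHz, 63.84 kHz.

28.72 kHz, 40.7 kHz, 51.86 kHz, 63.84 kHz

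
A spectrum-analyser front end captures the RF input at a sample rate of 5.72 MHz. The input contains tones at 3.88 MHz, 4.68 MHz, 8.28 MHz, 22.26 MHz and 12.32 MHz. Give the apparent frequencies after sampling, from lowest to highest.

fs/2 = 2.86 MHz.
3.88 MHz > fs/2 = 2.86 MHz, folds to fs − 3.88 MHz = 1.84 MHz.
4.68 MHz > fs/2 = 2.86 MHz, folds to fs − 4.68 MHz = 1.04 MHz.
8.28 MHz mod fs = 2.56 MHz.
2.56 MHz ≤ fs/2 = 2.86 MHz, appears at 2.56 MHz.
22.26 MHz mod fs = 5.1 MHz.
5.1 MHz > fs/2 = 2.86 MHz, folds to fs − 5.1 MHz = 0.62 MHz.
12.32 MHz mod fs = 0.88 MHz.
0.88 MHz ≤ fs/2 = 2.86 MHz, appears at 0.88 MHz.
Distinct values: {0.62 MHz, 0.88 MHz, 1.04 MHz, 1.84 MHz, 2.56 MHz}.

0.62 MHz, 0.88 MHz, 1.04 MHz, 1.84 MHz, 2.56 MHz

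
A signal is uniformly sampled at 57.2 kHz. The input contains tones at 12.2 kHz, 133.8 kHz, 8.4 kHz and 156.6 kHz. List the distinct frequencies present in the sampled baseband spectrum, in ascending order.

8.4 kHz, 12.2 kHz, 15 kHz, 19.4 kHz

fs/2 = 28.6 kHz.
12.2 kHz ≤ fs/2 = 28.6 kHz, passes unchanged.
133.8 kHz mod fs = 19.4 kHz.
19.4 kHz ≤ fs/2 = 28.6 kHz, appears at 19.4 kHz.
8.4 kHz ≤ fs/2 = 28.6 kHz, passes unchanged.
156.6 kHz mod fs = 42.2 kHz.
42.2 kHz > fs/2 = 28.6 kHz, folds to fs − 42.2 kHz = 15 kHz.
Distinct values: {8.4 kHz, 12.2 kHz, 15 kHz, 19.4 kHz}.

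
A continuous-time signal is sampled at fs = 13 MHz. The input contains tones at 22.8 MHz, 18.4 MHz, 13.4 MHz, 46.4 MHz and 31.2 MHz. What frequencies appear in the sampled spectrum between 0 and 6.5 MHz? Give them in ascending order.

0.4 MHz, 3.2 MHz, 5.2 MHz, 5.4 MHz, 5.6 MHz

fs/2 = 6.5 MHz.
22.8 MHz mod fs = 9.8 MHz.
9.8 MHz > fs/2 = 6.5 MHz, folds to fs − 9.8 MHz = 3.2 MHz.
18.4 MHz mod fs = 5.4 MHz.
5.4 MHz ≤ fs/2 = 6.5 MHz, appears at 5.4 MHz.
13.4 MHz mod fs = 0.4 MHz.
0.4 MHz ≤ fs/2 = 6.5 MHz, appears at 0.4 MHz.
46.4 MHz mod fs = 7.4 MHz.
7.4 MHz > fs/2 = 6.5 MHz, folds to fs − 7.4 MHz = 5.6 MHz.
31.2 MHz mod fs = 5.2 MHz.
5.2 MHz ≤ fs/2 = 6.5 MHz, appears at 5.2 MHz.
Distinct values: {0.4 MHz, 3.2 MHz, 5.2 MHz, 5.4 MHz, 5.6 MHz}.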